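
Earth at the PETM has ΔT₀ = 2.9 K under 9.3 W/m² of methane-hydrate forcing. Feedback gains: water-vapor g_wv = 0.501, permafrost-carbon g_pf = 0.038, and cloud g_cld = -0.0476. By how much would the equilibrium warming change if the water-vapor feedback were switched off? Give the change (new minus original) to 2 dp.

Original: g = 0.4914, ΔT = 2.9/(1−0.4914) = 5.7019 K.
Without water-vapor: g' = -0.0096, ΔT' = 2.9/(1+0.0096) = 2.8724 K.
Change = 2.8724 − 5.7019 = -2.83 K.

-2.83 K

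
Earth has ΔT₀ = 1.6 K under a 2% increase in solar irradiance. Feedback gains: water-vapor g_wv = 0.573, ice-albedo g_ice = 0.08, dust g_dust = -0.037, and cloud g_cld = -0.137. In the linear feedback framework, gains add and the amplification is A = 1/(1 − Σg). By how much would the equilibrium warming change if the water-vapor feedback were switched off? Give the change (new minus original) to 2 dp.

-1.61 K

Original: g = 0.479, ΔT = 1.6/(1−0.479) = 3.0710 K.
Without water-vapor: g' = -0.094, ΔT' = 1.6/(1+0.094) = 1.4625 K.
Change = 1.4625 − 3.0710 = -1.61 K.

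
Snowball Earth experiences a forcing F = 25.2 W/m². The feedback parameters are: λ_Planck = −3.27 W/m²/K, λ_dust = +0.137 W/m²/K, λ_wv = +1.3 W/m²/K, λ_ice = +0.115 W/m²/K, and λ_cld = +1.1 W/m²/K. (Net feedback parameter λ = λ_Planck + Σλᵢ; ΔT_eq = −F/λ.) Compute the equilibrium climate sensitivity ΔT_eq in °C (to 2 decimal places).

Net feedback parameter λ = (−3.27) + (+0.137) + (+1.3) + (+0.115) + (+1.1) = -0.618 W/m²/K.
ΔT = −F/λ = −25.2/(-0.618) = 40.78 °C.

40.78 °C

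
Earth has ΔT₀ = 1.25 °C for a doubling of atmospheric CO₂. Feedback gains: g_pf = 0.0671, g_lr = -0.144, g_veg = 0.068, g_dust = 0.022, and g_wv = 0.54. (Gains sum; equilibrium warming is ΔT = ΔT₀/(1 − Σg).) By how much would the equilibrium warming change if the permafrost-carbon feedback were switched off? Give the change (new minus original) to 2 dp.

Original: g = 0.5531, ΔT = 1.25/(1−0.5531) = 2.7970 °C.
Without permafrost-carbon: g' = 0.486, ΔT' = 1.25/(1−0.486) = 2.4319 °C.
Change = 2.4319 − 2.7970 = -0.37 °C.

-0.37 °C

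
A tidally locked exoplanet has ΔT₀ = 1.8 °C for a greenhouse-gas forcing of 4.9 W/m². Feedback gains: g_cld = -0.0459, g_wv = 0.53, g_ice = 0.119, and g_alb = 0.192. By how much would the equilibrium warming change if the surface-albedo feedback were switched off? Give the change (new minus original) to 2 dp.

-4.25 °C

Original: g = 0.7951, ΔT = 1.8/(1−0.7951) = 8.7848 °C.
Without surface-albedo: g' = 0.6031, ΔT' = 1.8/(1−0.6031) = 4.5351 °C.
Change = 4.5351 − 8.7848 = -4.25 °C.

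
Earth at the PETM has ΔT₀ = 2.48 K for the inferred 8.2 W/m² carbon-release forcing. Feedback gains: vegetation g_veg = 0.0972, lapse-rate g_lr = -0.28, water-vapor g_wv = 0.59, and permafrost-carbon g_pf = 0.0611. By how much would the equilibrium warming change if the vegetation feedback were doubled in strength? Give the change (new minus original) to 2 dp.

Original: g = 0.4683, ΔT = 2.48/(1−0.4683) = 4.6643 K.
With doubled vegetation: g' = 0.5655, ΔT' = 2.48/(1−0.5655) = 5.7077 K.
Change = 5.7077 − 4.6643 = 1.04 K.

1.04 K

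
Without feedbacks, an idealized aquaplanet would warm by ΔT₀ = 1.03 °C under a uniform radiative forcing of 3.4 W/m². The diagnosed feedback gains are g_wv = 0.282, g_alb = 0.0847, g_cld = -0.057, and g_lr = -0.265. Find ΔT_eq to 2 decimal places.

1.08 °C

Total gain g = 0.282 + 0.0847 − 0.057 − 0.265 = 0.0447.
Amplification A = 1/(1 − 0.0447) = 1.047.
ΔT = 1.03 × 1.047 = 1.08 °C.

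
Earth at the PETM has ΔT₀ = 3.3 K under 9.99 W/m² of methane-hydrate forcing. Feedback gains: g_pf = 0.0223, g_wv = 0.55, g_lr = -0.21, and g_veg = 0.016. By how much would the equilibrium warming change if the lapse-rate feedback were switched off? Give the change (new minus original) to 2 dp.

Original: g = 0.3783, ΔT = 3.3/(1−0.3783) = 5.3080 K.
Without lapse-rate: g' = 0.5883, ΔT' = 3.3/(1−0.5883) = 8.0155 K.
Change = 8.0155 − 5.3080 = 2.71 K.

2.71 K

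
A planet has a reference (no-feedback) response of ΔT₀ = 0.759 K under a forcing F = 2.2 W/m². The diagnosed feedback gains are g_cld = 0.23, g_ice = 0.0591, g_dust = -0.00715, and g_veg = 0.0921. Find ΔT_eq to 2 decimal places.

1.21 K

Total gain g = 0.23 + 0.0591 − 0.00715 + 0.0921 = 0.37405.
Amplification A = 1/(1 − 0.37405) = 1.598.
ΔT = 0.759 × 1.598 = 1.21 K.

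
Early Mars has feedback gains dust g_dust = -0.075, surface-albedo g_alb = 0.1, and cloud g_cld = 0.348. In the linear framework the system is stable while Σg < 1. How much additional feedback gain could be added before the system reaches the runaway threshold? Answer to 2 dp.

0.63

Current total gain = -0.075 + 0.1 + 0.348 = 0.373.
Margin to runaway = 1 − 0.373 = 0.63.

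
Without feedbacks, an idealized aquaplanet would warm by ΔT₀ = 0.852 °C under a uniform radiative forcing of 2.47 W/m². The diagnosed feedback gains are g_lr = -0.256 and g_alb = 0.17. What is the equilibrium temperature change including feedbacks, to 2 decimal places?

Total gain g = -0.256 + 0.17 = -0.086.
Amplification A = 1/(1 + 0.086) = 0.9208.
ΔT = 0.852 × 0.9208 = 0.78 °C.

0.78 °C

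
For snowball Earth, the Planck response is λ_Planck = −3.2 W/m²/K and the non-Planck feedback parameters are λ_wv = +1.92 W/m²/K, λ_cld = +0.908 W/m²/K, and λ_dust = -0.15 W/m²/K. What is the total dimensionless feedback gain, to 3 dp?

0.837

Convert to gains: g_wv = 1.92/3.2 = 0.6; g_cld = 0.908/3.2 = 0.2838; g_dust = -0.15/3.2 = -0.04687.
Total gain g = 0.83693.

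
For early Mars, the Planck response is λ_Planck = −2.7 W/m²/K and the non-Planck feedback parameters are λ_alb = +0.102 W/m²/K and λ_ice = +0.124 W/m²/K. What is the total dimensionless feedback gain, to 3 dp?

0.084

Convert to gains: g_alb = 0.102/2.7 = 0.03778; g_ice = 0.124/2.7 = 0.04593.
Total gain g = 0.08371.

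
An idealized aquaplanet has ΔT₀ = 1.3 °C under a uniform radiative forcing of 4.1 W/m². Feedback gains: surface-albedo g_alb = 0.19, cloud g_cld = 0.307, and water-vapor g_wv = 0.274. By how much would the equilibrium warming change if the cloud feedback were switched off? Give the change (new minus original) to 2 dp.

-3.25 °C

Original: g = 0.771, ΔT = 1.3/(1−0.771) = 5.6769 °C.
Without cloud: g' = 0.464, ΔT' = 1.3/(1−0.464) = 2.4254 °C.
Change = 2.4254 − 5.6769 = -3.25 °C.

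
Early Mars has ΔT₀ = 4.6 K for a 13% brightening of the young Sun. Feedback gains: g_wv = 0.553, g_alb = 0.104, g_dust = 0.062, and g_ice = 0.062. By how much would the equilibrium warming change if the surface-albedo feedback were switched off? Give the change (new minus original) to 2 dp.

Original: g = 0.781, ΔT = 4.6/(1−0.781) = 21.0046 K.
Without surface-albedo: g' = 0.677, ΔT' = 4.6/(1−0.677) = 14.2415 K.
Change = 14.2415 − 21.0046 = -6.76 K.

-6.76 K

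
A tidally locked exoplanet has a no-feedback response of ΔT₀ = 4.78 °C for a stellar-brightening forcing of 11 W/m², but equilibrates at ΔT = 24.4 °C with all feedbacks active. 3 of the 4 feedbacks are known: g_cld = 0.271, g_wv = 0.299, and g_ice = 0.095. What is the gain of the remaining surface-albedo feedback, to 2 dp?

0.14

Amplification A = ΔT/ΔT₀ = 24.4/4.78 = 5.105.
Total gain g = 1 − 1/A = 1 − 1/5.105 = 0.8041.
Known gains sum to 0.271 + 0.299 + 0.095 = 0.665.
g_alb = 0.8041 − 0.665 = 0.14.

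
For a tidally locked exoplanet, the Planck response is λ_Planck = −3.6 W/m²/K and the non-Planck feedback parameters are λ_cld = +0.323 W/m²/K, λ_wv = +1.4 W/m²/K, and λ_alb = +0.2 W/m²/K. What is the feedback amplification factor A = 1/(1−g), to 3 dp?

2.147

Convert to gains: g_cld = 0.323/3.6 = 0.08972; g_wv = 1.4/3.6 = 0.3889; g_alb = 0.2/3.6 = 0.05556.
Total gain g = 0.53418.
A = 1/(1 − 0.53418) = 2.147.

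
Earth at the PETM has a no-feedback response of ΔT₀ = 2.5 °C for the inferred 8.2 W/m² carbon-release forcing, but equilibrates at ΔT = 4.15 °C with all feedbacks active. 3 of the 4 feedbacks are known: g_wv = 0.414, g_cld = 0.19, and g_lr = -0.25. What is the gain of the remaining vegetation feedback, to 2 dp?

Amplification A = ΔT/ΔT₀ = 4.15/2.5 = 1.66.
Total gain g = 1 − 1/A = 1 − 1/1.66 = 0.3976.
Known gains sum to 0.414 + 0.19 − 0.25 = 0.354.
g_veg = 0.3976 − 0.354 = 0.04.

0.04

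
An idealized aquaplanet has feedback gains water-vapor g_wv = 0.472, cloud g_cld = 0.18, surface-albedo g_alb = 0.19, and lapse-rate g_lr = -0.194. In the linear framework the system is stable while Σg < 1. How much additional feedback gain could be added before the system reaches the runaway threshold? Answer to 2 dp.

0.35

Current total gain = 0.472 + 0.18 + 0.19 − 0.194 = 0.648.
Margin to runaway = 1 − 0.648 = 0.35.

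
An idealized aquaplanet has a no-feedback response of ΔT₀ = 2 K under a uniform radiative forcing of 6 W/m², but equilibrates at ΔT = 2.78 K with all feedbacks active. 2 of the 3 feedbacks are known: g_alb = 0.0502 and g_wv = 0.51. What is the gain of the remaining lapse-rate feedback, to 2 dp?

Amplification A = ΔT/ΔT₀ = 2.78/2 = 1.39.
Total gain g = 1 − 1/A = 1 − 1/1.39 = 0.2806.
Known gains sum to 0.0502 + 0.51 = 0.5602.
g_lr = 0.2806 − 0.5602 = -0.28.

-0.28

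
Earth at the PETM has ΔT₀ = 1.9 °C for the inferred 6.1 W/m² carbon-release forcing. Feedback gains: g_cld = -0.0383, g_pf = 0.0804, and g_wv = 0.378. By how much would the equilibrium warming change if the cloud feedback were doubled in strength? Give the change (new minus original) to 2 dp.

Original: g = 0.4201, ΔT = 1.9/(1−0.4201) = 3.2764 °C.
With doubled cloud: g' = 0.3818, ΔT' = 1.9/(1−0.3818) = 3.0734 °C.
Change = 3.0734 − 3.2764 = -0.20 °C.

-0.20 °C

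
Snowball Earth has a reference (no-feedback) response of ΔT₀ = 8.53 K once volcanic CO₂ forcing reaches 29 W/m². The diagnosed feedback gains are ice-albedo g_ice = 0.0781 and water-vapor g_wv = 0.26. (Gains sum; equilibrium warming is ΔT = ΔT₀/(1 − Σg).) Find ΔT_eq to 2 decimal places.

Total gain g = 0.0781 + 0.26 = 0.3381.
Amplification A = 1/(1 − 0.3381) = 1.511.
ΔT = 8.53 × 1.511 = 12.89 K.

12.89 K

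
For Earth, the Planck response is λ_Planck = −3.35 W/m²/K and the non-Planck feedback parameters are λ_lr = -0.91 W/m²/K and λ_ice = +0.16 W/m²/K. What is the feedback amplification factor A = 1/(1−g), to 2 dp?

Convert to gains: g_lr = -0.91/3.35 = -0.2716; g_ice = 0.16/3.35 = 0.04776.
Total gain g = -0.22384.
A = 1/(1 + 0.22384) = 0.82.

0.82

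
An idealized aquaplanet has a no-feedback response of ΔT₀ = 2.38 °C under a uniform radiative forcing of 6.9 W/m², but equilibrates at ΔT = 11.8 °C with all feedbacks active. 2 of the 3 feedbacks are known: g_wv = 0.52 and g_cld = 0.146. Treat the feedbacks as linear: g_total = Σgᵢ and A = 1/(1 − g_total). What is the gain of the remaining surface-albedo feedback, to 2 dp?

0.13

Amplification A = ΔT/ΔT₀ = 11.8/2.38 = 4.958.
Total gain g = 1 − 1/A = 1 − 1/4.958 = 0.7983.
Known gains sum to 0.52 + 0.146 = 0.666.
g_alb = 0.7983 − 0.666 = 0.13.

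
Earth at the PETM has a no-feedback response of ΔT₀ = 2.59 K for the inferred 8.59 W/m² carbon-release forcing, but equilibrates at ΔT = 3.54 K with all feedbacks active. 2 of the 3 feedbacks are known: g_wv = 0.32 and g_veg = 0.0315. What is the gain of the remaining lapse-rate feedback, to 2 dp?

Amplification A = ΔT/ΔT₀ = 3.54/2.59 = 1.367.
Total gain g = 1 − 1/A = 1 − 1/1.367 = 0.2685.
Known gains sum to 0.32 + 0.0315 = 0.3515.
g_lr = 0.2685 − 0.3515 = -0.08.

-0.08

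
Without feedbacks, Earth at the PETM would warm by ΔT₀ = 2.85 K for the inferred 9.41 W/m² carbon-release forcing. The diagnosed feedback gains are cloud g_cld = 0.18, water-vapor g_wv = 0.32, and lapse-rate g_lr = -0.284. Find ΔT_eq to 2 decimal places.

3.64 K

Total gain g = 0.18 + 0.32 − 0.284 = 0.216.
Amplification A = 1/(1 − 0.216) = 1.276.
ΔT = 2.85 × 1.276 = 3.64 K.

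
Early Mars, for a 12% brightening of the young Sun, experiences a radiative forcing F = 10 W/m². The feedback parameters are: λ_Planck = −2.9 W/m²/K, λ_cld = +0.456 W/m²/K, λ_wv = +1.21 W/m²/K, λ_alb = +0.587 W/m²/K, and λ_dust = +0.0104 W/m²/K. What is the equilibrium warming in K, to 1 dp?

15.7 K

Net feedback parameter λ = (−2.9) + (+0.456) + (+1.21) + (+0.587) + (+0.0104) = -0.6366 W/m²/K.
ΔT = −F/λ = −10/(-0.6366) = 15.7 K.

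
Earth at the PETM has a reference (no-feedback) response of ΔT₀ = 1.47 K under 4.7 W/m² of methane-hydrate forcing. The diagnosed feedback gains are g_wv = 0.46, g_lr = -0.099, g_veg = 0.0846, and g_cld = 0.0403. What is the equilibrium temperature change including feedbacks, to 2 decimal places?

2.86 K

Total gain g = 0.46 − 0.099 + 0.0846 + 0.0403 = 0.4859.
Amplification A = 1/(1 − 0.4859) = 1.945.
ΔT = 1.47 × 1.945 = 2.86 K.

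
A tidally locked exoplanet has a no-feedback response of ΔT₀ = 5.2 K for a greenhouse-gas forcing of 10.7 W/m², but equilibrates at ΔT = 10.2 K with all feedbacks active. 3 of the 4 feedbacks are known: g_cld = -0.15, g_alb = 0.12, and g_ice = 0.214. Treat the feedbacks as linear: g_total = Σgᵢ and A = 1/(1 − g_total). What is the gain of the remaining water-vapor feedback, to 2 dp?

0.31

Amplification A = ΔT/ΔT₀ = 10.2/5.2 = 1.962.
Total gain g = 1 − 1/A = 1 − 1/1.962 = 0.4903.
Known gains sum to -0.15 + 0.12 + 0.214 = 0.184.
g_wv = 0.4903 − 0.184 = 0.31.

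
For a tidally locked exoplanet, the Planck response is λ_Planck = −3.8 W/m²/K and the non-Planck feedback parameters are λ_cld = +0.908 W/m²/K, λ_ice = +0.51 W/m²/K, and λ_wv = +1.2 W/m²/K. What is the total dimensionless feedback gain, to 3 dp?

0.689

Convert to gains: g_cld = 0.908/3.8 = 0.2389; g_ice = 0.51/3.8 = 0.1342; g_wv = 1.2/3.8 = 0.3158.
Total gain g = 0.6889.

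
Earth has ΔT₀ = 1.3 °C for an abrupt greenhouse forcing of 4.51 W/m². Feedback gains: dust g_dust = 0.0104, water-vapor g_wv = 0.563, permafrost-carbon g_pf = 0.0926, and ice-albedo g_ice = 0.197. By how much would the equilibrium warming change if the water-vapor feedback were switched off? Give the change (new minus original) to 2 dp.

-7.63 °C

Original: g = 0.863, ΔT = 1.3/(1−0.863) = 9.4891 °C.
Without water-vapor: g' = 0.3, ΔT' = 1.3/(1−0.3) = 1.8571 °C.
Change = 1.8571 − 9.4891 = -7.63 °C.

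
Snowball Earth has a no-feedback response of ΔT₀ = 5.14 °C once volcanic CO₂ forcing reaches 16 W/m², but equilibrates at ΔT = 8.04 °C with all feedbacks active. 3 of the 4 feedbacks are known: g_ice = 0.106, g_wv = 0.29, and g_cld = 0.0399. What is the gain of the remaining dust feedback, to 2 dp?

Amplification A = ΔT/ΔT₀ = 8.04/5.14 = 1.564.
Total gain g = 1 − 1/A = 1 − 1/1.564 = 0.3606.
Known gains sum to 0.106 + 0.29 + 0.0399 = 0.4359.
g_dust = 0.3606 − 0.4359 = -0.08.

-0.08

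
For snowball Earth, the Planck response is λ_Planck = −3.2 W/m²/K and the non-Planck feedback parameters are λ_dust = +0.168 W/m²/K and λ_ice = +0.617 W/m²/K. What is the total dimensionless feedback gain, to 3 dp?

Convert to gains: g_dust = 0.168/3.2 = 0.0525; g_ice = 0.617/3.2 = 0.1928.
Total gain g = 0.2453.

0.245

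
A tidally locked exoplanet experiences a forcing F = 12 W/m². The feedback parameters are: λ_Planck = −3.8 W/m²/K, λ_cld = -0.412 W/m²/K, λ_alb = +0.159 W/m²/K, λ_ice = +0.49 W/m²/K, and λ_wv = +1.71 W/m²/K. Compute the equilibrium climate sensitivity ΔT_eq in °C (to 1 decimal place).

6.5 °C

Net feedback parameter λ = (−3.8) + (-0.412) + (+0.159) + (+0.49) + (+1.71) = -1.853 W/m²/K.
ΔT = −F/λ = −12/(-1.853) = 6.5 °C.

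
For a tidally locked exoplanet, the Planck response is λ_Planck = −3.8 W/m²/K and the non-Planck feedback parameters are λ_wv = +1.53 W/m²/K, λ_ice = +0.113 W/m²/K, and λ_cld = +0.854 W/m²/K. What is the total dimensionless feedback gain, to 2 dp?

0.66

Convert to gains: g_wv = 1.53/3.8 = 0.4026; g_ice = 0.113/3.8 = 0.02974; g_cld = 0.854/3.8 = 0.2247.
Total gain g = 0.65704.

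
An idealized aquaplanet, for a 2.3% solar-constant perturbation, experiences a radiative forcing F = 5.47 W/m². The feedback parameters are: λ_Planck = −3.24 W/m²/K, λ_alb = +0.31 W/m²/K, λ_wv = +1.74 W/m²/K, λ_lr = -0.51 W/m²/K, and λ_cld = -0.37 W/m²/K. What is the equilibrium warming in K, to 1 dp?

Net feedback parameter λ = (−3.24) + (+0.31) + (+1.74) + (-0.51) + (-0.37) = -2.07 W/m²/K.
ΔT = −F/λ = −5.47/(-2.07) = 2.6 K.

2.6 K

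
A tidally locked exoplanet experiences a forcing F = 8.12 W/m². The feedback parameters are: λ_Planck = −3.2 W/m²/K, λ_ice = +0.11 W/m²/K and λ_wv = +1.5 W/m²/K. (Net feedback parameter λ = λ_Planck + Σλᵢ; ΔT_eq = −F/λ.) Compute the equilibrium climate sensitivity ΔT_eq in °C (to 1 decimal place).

Net feedback parameter λ = (−3.2) + (+0.11) + (+1.5) = -1.59 W/m²/K.
ΔT = −F/λ = −8.12/(-1.59) = 5.1 °C.

5.1 °C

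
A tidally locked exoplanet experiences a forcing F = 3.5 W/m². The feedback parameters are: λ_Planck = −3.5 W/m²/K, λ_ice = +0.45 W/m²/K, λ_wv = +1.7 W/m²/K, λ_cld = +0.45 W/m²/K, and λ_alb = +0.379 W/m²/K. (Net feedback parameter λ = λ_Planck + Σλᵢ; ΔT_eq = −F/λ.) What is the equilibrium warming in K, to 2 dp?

6.72 K

Net feedback parameter λ = (−3.5) + (+0.45) + (+1.7) + (+0.45) + (+0.379) = -0.521 W/m²/K.
ΔT = −F/λ = −3.5/(-0.521) = 6.72 K.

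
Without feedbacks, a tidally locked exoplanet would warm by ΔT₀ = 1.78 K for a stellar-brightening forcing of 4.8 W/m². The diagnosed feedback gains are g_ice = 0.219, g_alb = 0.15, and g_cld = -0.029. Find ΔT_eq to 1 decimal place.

2.7 K

Total gain g = 0.219 + 0.15 − 0.029 = 0.34.
Amplification A = 1/(1 − 0.34) = 1.515.
ΔT = 1.78 × 1.515 = 2.7 K.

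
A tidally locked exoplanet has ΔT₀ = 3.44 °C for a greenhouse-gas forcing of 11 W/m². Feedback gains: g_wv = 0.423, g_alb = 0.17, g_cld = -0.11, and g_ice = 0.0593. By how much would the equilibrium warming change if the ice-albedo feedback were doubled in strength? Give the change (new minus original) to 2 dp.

Original: g = 0.5423, ΔT = 3.44/(1−0.5423) = 7.5158 °C.
With doubled ice-albedo: g' = 0.6016, ΔT' = 3.44/(1−0.6016) = 8.6345 °C.
Change = 8.6345 − 7.5158 = 1.12 °C.

1.12 °C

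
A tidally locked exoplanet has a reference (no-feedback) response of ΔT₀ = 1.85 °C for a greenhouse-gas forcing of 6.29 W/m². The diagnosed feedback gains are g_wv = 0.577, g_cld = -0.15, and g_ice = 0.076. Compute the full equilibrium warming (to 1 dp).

Total gain g = 0.577 − 0.15 + 0.076 = 0.503.
Amplification A = 1/(1 − 0.503) = 2.012.
ΔT = 1.85 × 2.012 = 3.7 °C.

3.7 °C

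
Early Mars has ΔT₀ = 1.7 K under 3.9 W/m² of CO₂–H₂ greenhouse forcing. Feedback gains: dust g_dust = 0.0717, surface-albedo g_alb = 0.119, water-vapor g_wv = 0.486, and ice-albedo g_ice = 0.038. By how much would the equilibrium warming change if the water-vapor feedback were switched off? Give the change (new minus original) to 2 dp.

-3.75 K

Original: g = 0.7147, ΔT = 1.7/(1−0.7147) = 5.9586 K.
Without water-vapor: g' = 0.2287, ΔT' = 1.7/(1−0.2287) = 2.2041 K.
Change = 2.2041 − 5.9586 = -3.75 K.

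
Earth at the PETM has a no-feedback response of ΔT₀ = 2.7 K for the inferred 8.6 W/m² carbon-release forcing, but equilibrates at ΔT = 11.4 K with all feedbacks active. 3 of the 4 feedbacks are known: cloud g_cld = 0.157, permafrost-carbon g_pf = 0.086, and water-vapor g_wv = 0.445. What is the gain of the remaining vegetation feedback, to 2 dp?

Amplification A = ΔT/ΔT₀ = 11.4/2.7 = 4.222.
Total gain g = 1 − 1/A = 1 − 1/4.222 = 0.7631.
Known gains sum to 0.157 + 0.086 + 0.445 = 0.688.
g_veg = 0.7631 − 0.688 = 0.08.

0.08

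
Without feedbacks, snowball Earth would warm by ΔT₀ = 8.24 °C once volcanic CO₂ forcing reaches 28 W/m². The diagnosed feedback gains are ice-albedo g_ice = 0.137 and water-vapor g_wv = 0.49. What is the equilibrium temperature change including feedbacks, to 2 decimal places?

22.09 °C

Total gain g = 0.137 + 0.49 = 0.627.
Amplification A = 1/(1 − 0.627) = 2.681.
ΔT = 8.24 × 2.681 = 22.09 °C.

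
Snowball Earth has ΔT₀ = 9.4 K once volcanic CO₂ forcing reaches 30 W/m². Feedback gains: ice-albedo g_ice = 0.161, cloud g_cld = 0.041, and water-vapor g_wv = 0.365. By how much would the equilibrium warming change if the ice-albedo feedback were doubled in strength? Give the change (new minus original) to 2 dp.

Original: g = 0.567, ΔT = 9.4/(1−0.567) = 21.7090 K.
With doubled ice-albedo: g' = 0.728, ΔT' = 9.4/(1−0.728) = 34.5588 K.
Change = 34.5588 − 21.7090 = 12.85 K.

12.85 K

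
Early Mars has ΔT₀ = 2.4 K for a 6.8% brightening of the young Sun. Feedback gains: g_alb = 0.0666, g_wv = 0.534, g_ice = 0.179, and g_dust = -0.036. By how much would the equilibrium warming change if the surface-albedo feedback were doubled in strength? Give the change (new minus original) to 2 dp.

3.28 K

Original: g = 0.7436, ΔT = 2.4/(1−0.7436) = 9.3604 K.
With doubled surface-albedo: g' = 0.8102, ΔT' = 2.4/(1−0.8102) = 12.6449 K.
Change = 12.6449 − 9.3604 = 3.28 K.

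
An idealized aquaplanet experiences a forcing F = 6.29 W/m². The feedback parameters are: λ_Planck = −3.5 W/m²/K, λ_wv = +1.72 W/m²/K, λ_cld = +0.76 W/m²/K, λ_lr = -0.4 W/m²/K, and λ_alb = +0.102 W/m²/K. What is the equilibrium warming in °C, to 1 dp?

Net feedback parameter λ = (−3.5) + (+1.72) + (+0.76) + (-0.4) + (+0.102) = -1.318 W/m²/K.
ΔT = −F/λ = −6.29/(-1.318) = 4.8 °C.

4.8 °C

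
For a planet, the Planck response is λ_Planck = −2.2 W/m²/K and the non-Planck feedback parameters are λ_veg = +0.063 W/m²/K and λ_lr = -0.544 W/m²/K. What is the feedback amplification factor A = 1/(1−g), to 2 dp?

0.82

Convert to gains: g_veg = 0.063/2.2 = 0.02864; g_lr = -0.544/2.2 = -0.2473.
Total gain g = -0.21866.
A = 1/(1 + 0.21866) = 0.82.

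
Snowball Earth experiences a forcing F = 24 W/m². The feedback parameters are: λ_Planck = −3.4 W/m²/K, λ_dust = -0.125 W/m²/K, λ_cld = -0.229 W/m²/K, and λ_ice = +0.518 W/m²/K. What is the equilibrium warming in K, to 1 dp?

Net feedback parameter λ = (−3.4) + (-0.125) + (-0.229) + (+0.518) = -3.236 W/m²/K.
ΔT = −F/λ = −24/(-3.236) = 7.4 K.

7.4 K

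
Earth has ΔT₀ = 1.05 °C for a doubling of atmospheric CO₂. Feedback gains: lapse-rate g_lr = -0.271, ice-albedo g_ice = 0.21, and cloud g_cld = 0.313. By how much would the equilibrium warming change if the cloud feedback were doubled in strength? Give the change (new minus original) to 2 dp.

1.01 °C

Original: g = 0.252, ΔT = 1.05/(1−0.252) = 1.4037 °C.
With doubled cloud: g' = 0.565, ΔT' = 1.05/(1−0.565) = 2.4138 °C.
Change = 2.4138 − 1.4037 = 1.01 °C.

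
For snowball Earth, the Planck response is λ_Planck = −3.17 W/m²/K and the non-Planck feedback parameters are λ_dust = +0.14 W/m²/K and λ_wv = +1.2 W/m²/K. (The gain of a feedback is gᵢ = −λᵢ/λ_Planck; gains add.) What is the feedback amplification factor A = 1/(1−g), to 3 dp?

1.732

Convert to gains: g_dust = 0.14/3.17 = 0.04416; g_wv = 1.2/3.17 = 0.3785.
Total gain g = 0.42266.
A = 1/(1 − 0.42266) = 1.732.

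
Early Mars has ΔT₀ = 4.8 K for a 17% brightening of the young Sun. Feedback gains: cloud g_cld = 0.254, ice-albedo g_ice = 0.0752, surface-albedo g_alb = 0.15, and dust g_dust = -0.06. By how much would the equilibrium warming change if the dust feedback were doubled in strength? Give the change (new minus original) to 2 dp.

Original: g = 0.4192, ΔT = 4.8/(1−0.4192) = 8.2645 K.
With doubled dust: g' = 0.3592, ΔT' = 4.8/(1−0.3592) = 7.4906 K.
Change = 7.4906 − 8.2645 = -0.77 K.

-0.77 K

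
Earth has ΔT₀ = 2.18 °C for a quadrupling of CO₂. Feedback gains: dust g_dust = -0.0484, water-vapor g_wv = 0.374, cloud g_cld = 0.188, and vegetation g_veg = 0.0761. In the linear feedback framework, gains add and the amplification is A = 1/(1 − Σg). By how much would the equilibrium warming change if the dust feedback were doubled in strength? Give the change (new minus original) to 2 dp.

Original: g = 0.5897, ΔT = 2.18/(1−0.5897) = 5.3132 °C.
With doubled dust: g' = 0.5413, ΔT' = 2.18/(1−0.5413) = 4.7526 °C.
Change = 4.7526 − 5.3132 = -0.56 °C.

-0.56 °C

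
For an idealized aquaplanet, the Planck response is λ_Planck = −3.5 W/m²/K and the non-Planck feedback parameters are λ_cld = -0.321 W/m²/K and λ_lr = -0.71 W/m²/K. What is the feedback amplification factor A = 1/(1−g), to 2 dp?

Convert to gains: g_cld = -0.321/3.5 = -0.09171; g_lr = -0.71/3.5 = -0.2029.
Total gain g = -0.29461.
A = 1/(1 + 0.29461) = 0.77.

0.77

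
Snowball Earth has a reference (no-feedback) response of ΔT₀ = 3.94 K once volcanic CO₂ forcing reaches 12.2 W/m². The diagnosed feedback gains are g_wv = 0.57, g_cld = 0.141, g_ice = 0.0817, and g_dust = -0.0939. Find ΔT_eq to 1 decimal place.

13.1 K

Total gain g = 0.57 + 0.141 + 0.0817 − 0.0939 = 0.6988.
Amplification A = 1/(1 − 0.6988) = 3.32.
ΔT = 3.94 × 3.32 = 13.1 K.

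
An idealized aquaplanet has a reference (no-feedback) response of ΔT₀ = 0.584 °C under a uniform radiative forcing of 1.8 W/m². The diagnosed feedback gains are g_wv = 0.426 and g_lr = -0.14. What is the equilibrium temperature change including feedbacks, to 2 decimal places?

Total gain g = 0.426 − 0.14 = 0.286.
Amplification A = 1/(1 − 0.286) = 1.401.
ΔT = 0.584 × 1.401 = 0.82 °C.

0.82 °C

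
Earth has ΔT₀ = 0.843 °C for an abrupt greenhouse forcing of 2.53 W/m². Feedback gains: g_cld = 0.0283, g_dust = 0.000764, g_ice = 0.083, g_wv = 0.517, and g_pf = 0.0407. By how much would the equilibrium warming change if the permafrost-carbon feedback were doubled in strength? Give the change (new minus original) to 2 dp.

0.36 °C

Original: g = 0.669764, ΔT = 0.843/(1−0.669764) = 2.5527 °C.
With doubled permafrost-carbon: g' = 0.710464, ΔT' = 0.843/(1−0.710464) = 2.9116 °C.
Change = 2.9116 − 2.5527 = 0.36 °C.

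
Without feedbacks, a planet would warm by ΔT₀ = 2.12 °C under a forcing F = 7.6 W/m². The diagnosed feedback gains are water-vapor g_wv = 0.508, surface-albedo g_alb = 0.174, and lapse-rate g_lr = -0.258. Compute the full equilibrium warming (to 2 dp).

3.68 °C

Total gain g = 0.508 + 0.174 − 0.258 = 0.424.
Amplification A = 1/(1 − 0.424) = 1.736.
ΔT = 2.12 × 1.736 = 3.68 °C.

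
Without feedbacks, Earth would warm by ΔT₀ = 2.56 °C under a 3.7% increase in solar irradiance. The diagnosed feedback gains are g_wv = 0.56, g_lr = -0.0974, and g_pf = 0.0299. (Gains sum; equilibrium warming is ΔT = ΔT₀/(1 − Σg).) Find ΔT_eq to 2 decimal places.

Total gain g = 0.56 − 0.0974 + 0.0299 = 0.4925.
Amplification A = 1/(1 − 0.4925) = 1.97.
ΔT = 2.56 × 1.97 = 5.04 °C.

5.04 °C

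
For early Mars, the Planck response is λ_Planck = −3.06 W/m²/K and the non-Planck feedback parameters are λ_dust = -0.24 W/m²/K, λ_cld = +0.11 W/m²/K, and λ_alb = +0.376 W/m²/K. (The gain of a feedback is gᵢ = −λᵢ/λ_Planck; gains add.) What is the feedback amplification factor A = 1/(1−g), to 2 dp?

Convert to gains: g_dust = -0.24/3.06 = -0.07843; g_cld = 0.11/3.06 = 0.03595; g_alb = 0.376/3.06 = 0.1229.
Total gain g = 0.08042.
A = 1/(1 − 0.08042) = 1.09.

1.09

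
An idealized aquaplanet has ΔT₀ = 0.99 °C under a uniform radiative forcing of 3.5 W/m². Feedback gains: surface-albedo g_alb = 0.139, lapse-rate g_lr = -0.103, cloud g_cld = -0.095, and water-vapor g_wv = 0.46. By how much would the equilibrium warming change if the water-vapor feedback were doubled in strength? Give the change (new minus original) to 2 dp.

Original: g = 0.401, ΔT = 0.99/(1−0.401) = 1.6528 °C.
With doubled water-vapor: g' = 0.861, ΔT' = 0.99/(1−0.861) = 7.1223 °C.
Change = 7.1223 − 1.6528 = 5.47 °C.

5.47 °C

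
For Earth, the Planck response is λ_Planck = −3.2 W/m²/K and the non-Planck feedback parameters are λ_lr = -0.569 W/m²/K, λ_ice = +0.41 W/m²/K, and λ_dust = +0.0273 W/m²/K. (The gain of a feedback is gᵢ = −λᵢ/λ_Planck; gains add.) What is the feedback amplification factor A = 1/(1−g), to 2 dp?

Convert to gains: g_lr = -0.569/3.2 = -0.1778; g_ice = 0.41/3.2 = 0.1281; g_dust = 0.0273/3.2 = 0.008531.
Total gain g = -0.041169.
A = 1/(1 + 0.041169) = 0.96.

0.96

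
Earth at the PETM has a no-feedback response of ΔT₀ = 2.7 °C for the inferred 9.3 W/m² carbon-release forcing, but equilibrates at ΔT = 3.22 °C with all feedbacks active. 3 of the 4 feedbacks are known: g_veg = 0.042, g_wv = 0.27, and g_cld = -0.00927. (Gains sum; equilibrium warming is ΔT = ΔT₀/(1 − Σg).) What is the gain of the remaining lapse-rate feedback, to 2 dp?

-0.14

Amplification A = ΔT/ΔT₀ = 3.22/2.7 = 1.193.
Total gain g = 1 − 1/A = 1 − 1/1.193 = 0.1618.
Known gains sum to 0.042 + 0.27 − 0.00927 = 0.30273.
g_lr = 0.1618 − 0.30273 = -0.14.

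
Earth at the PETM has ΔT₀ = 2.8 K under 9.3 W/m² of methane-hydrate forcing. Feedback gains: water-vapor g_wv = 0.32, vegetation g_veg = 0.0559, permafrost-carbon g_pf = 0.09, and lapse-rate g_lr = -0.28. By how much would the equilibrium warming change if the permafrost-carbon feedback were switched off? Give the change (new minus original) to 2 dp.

-0.34 K

Original: g = 0.1859, ΔT = 2.8/(1−0.1859) = 3.4394 K.
Without permafrost-carbon: g' = 0.0959, ΔT' = 2.8/(1−0.0959) = 3.0970 K.
Change = 3.0970 − 3.4394 = -0.34 K.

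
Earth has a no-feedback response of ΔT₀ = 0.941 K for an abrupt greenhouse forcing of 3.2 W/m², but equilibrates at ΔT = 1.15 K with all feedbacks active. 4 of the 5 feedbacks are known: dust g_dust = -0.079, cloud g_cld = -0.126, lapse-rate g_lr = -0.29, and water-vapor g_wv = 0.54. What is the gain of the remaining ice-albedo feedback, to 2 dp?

Amplification A = ΔT/ΔT₀ = 1.15/0.941 = 1.222.
Total gain g = 1 − 1/A = 1 − 1/1.222 = 0.1817.
Known gains sum to -0.079 − 0.126 − 0.29 + 0.54 = 0.045.
g_ice = 0.1817 − 0.045 = 0.14.

0.14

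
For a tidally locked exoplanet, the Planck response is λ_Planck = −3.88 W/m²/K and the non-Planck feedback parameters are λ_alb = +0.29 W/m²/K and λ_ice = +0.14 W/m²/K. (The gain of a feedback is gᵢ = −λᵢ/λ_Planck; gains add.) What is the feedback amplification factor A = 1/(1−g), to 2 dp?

1.12

Convert to gains: g_alb = 0.29/3.88 = 0.07474; g_ice = 0.14/3.88 = 0.03608.
Total gain g = 0.11082.
A = 1/(1 − 0.11082) = 1.12.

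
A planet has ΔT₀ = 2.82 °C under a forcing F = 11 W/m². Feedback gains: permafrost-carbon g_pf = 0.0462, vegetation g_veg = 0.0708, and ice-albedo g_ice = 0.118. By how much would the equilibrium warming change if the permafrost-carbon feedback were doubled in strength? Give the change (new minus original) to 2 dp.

Original: g = 0.235, ΔT = 2.82/(1−0.235) = 3.6863 °C.
With doubled permafrost-carbon: g' = 0.2812, ΔT' = 2.82/(1−0.2812) = 3.9232 °C.
Change = 3.9232 − 3.6863 = 0.24 °C.

0.24 °C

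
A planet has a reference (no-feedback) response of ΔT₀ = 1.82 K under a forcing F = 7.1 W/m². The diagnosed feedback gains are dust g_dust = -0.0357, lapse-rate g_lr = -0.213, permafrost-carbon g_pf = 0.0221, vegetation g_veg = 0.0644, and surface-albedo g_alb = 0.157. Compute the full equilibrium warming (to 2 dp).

Total gain g = -0.0357 − 0.213 + 0.0221 + 0.0644 + 0.157 = -0.0052.
Amplification A = 1/(1 + 0.0052) = 0.9948.
ΔT = 1.82 × 0.9948 = 1.81 K.

1.81 K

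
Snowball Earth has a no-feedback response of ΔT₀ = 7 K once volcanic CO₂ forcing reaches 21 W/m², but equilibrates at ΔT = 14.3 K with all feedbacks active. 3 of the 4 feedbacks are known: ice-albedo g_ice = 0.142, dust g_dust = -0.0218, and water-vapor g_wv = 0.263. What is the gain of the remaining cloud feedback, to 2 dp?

0.13

Amplification A = ΔT/ΔT₀ = 14.3/7 = 2.043.
Total gain g = 1 − 1/A = 1 − 1/2.043 = 0.5105.
Known gains sum to 0.142 − 0.0218 + 0.263 = 0.3832.
g_cld = 0.5105 − 0.3832 = 0.13.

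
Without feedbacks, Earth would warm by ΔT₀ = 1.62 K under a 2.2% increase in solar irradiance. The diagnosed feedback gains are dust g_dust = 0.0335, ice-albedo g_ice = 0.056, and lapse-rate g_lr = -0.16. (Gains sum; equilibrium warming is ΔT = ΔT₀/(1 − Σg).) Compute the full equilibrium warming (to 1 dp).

Total gain g = 0.0335 + 0.056 − 0.16 = -0.0705.
Amplification A = 1/(1 + 0.0705) = 0.9341.
ΔT = 1.62 × 0.9341 = 1.5 K.

1.5 K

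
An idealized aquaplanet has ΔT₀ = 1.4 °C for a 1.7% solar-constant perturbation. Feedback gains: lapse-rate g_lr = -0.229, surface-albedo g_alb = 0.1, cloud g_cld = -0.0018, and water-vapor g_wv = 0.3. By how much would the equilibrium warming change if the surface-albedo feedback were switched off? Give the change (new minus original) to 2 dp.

-0.18 °C

Original: g = 0.1692, ΔT = 1.4/(1−0.1692) = 1.6851 °C.
Without surface-albedo: g' = 0.0692, ΔT' = 1.4/(1−0.0692) = 1.5041 °C.
Change = 1.5041 − 1.6851 = -0.18 °C.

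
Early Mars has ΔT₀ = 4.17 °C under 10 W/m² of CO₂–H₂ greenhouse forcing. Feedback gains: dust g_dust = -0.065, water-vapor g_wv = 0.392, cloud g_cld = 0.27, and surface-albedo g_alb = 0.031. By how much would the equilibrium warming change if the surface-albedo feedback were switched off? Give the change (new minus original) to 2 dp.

Original: g = 0.628, ΔT = 4.17/(1−0.628) = 11.2097 °C.
Without surface-albedo: g' = 0.597, ΔT' = 4.17/(1−0.597) = 10.3474 °C.
Change = 10.3474 − 11.2097 = -0.86 °C.

-0.86 °C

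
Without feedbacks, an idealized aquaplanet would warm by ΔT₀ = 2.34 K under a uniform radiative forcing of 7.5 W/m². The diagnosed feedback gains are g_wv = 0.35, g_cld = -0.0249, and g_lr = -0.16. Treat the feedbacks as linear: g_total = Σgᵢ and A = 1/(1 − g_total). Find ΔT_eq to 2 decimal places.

Total gain g = 0.35 − 0.0249 − 0.16 = 0.1651.
Amplification A = 1/(1 − 0.1651) = 1.198.
ΔT = 2.34 × 1.198 = 2.80 K.

2.80 K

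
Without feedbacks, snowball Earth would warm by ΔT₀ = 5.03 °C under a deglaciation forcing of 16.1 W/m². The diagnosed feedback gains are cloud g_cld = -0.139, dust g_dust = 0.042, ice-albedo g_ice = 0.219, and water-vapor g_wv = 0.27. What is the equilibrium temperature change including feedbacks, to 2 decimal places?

8.27 °C

Total gain g = -0.139 + 0.042 + 0.219 + 0.27 = 0.392.
Amplification A = 1/(1 − 0.392) = 1.645.
ΔT = 5.03 × 1.645 = 8.27 °C.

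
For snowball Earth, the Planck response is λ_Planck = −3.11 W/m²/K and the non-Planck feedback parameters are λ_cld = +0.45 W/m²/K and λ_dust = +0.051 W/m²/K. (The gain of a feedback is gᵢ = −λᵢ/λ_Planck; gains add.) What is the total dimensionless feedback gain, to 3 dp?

Convert to gains: g_cld = 0.45/3.11 = 0.1447; g_dust = 0.051/3.11 = 0.0164.
Total gain g = 0.1611.

0.161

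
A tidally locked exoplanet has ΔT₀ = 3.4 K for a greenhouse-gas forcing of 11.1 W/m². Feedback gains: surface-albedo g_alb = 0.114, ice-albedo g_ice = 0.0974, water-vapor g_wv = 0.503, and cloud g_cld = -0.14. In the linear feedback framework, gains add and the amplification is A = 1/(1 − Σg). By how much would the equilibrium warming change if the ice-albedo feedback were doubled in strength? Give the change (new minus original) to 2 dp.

2.37 K

Original: g = 0.5744, ΔT = 3.4/(1−0.5744) = 7.9887 K.
With doubled ice-albedo: g' = 0.6718, ΔT' = 3.4/(1−0.6718) = 10.3595 K.
Change = 10.3595 − 7.9887 = 2.37 K.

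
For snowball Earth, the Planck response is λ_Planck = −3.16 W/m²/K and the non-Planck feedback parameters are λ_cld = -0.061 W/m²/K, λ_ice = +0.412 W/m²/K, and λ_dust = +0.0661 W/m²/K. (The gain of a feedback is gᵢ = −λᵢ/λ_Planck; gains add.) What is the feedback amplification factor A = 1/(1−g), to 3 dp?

Convert to gains: g_cld = -0.061/3.16 = -0.0193; g_ice = 0.412/3.16 = 0.1304; g_dust = 0.0661/3.16 = 0.02092.
Total gain g = 0.13202.
A = 1/(1 − 0.13202) = 1.152.

1.152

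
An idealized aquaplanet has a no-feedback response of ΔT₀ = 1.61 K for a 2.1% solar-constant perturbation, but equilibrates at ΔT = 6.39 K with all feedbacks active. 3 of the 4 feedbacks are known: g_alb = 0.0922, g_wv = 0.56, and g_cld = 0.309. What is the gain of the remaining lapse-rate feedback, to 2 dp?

Amplification A = ΔT/ΔT₀ = 6.39/1.61 = 3.969.
Total gain g = 1 − 1/A = 1 − 1/3.969 = 0.748.
Known gains sum to 0.0922 + 0.56 + 0.309 = 0.9612.
g_lr = 0.748 − 0.9612 = -0.21.

-0.21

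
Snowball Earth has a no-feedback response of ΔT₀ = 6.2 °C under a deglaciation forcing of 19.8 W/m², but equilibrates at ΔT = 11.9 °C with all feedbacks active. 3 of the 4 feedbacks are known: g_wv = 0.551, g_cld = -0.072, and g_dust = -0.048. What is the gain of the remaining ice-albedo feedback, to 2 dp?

Amplification A = ΔT/ΔT₀ = 11.9/6.2 = 1.919.
Total gain g = 1 − 1/A = 1 − 1/1.919 = 0.4789.
Known gains sum to 0.551 − 0.072 − 0.048 = 0.431.
g_ice = 0.4789 − 0.431 = 0.05.

0.05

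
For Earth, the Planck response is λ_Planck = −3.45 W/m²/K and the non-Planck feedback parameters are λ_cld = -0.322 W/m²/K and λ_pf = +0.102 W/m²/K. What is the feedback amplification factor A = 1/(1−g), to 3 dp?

Convert to gains: g_cld = -0.322/3.45 = -0.09333; g_pf = 0.102/3.45 = 0.02957.
Total gain g = -0.06376.
A = 1/(1 + 0.06376) = 0.940.

0.940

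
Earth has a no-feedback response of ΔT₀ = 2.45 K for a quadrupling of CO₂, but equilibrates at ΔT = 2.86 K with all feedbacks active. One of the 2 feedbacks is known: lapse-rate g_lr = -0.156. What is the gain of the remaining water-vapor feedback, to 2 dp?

0.30

Amplification A = ΔT/ΔT₀ = 2.86/2.45 = 1.167.
Total gain g = 1 − 1/A = 1 − 1/1.167 = 0.1431.
The known gain is -0.156.
g_wv = 0.1431 + 0.156 = 0.30.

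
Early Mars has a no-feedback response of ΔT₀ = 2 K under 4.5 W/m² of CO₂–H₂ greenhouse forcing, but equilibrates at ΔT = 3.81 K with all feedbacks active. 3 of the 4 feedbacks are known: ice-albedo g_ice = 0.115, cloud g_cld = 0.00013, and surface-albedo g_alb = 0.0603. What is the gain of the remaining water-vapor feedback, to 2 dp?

0.30

Amplification A = ΔT/ΔT₀ = 3.81/2 = 1.905.
Total gain g = 1 − 1/A = 1 − 1/1.905 = 0.4751.
Known gains sum to 0.115 + 0.00013 + 0.0603 = 0.17543.
g_wv = 0.4751 − 0.17543 = 0.30.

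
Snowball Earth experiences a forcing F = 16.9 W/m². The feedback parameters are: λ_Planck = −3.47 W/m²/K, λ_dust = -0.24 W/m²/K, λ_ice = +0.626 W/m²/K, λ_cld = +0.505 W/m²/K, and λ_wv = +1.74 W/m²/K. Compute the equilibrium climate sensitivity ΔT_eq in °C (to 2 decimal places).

20.14 °C

Net feedback parameter λ = (−3.47) + (-0.24) + (+0.626) + (+0.505) + (+1.74) = -0.839 W/m²/K.
ΔT = −F/λ = −16.9/(-0.839) = 20.14 °C.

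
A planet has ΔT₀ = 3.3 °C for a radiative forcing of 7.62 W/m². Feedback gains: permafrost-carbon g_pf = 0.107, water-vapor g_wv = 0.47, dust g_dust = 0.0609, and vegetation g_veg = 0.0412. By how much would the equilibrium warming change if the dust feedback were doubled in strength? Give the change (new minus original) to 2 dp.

Original: g = 0.6791, ΔT = 3.3/(1−0.6791) = 10.2836 °C.
With doubled dust: g' = 0.74, ΔT' = 3.3/(1−0.74) = 12.6923 °C.
Change = 12.6923 − 10.2836 = 2.41 °C.

2.41 °C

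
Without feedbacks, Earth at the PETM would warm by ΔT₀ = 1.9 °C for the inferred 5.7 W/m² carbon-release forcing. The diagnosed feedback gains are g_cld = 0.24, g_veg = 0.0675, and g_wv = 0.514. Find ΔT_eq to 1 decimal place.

Total gain g = 0.24 + 0.0675 + 0.514 = 0.8215.
Amplification A = 1/(1 − 0.8215) = 5.602.
ΔT = 1.9 × 5.602 = 10.6 °C.

10.6 °C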